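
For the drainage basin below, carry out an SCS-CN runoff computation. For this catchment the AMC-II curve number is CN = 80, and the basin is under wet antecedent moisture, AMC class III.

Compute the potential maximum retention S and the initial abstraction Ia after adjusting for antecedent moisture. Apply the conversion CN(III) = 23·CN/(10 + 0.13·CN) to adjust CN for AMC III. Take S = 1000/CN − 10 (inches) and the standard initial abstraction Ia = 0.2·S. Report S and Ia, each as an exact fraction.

Wet (AMC III): CN(III) = 23·80/(10 + 0.13·80) = 1840/(102/5) = 4600/51 ≈ 90.196
S = 1000/(4600/51) − 10 = 25/23 in ≈ 1.087 in
Ia = 0.2S: 0.2·1.087 = 0.217 in (exactly 5/23)

S = 25/23 in ≈ 1.087 in; Ia = 5/23 in ≈ 0.217 in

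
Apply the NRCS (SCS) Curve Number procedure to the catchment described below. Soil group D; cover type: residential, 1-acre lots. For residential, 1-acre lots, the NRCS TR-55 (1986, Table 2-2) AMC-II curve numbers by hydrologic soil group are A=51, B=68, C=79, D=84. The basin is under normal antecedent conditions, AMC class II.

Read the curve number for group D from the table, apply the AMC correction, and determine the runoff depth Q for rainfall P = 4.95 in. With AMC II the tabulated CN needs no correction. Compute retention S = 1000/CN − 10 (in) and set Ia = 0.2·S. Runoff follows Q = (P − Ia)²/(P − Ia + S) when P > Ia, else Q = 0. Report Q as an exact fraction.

NRCS table: residential, 1-acre lots, soil group D → CN(II) = 84
Average conditions: CN = 84 (no AMC adjustment).
Max retention: S = 1000/84 − 10 = 40/21 in (≈ 1.905 in)
Ia = 0.2·(40/21) = 8/21 in ≈ 0.381 in
Since P=4.950 > Ia=0.381: effective rainfall P−Ia = 1919/420 in
Q: (1919/420)² ÷ (2719/420) = 3682561/1141980 in (≈ 3.225 in)

Q = 3682561/1141980 in ≈ 3.225 in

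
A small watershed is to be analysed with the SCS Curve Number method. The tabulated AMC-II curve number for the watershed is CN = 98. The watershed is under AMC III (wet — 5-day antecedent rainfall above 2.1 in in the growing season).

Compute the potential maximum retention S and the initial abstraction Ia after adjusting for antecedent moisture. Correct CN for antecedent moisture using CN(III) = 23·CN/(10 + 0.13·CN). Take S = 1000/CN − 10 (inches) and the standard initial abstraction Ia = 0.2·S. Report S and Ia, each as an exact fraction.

S = 100/1127 in ≈ 0.089 in; Ia = 20/1127 in ≈ 0.018 in

CN(III) from CN(II)=98: (23·98)/(10 + 0.13·98) = 112700/1137 ≈ 99.120
Retention S: 1000/CN − 10 with CN=99.120 → S = 100/1127 ≈ 0.089 in
Initial abstraction Ia = S/5 = (100/1127)/5 = 20/1127 ≈ 0.018 in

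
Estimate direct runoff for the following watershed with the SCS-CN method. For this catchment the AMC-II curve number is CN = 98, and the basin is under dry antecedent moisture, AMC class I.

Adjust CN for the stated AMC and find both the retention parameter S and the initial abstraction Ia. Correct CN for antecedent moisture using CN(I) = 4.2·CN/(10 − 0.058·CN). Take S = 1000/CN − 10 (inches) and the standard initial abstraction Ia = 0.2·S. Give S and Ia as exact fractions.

Adjust CN=98 to AMC I: 4.2·98/(10 − 0.058·98) → (2058/5) ÷ (1079/250) = 102900/1079 ≈ 95.366
S = 1000/(102900/1079) − 10 = 500/1029 in ≈ 0.486 in
Ia = 0.2S: 0.2·0.486 = 0.097 in (exactly 100/1029)

S = 500/1029 in ≈ 0.486 in; Ia = 100/1029 in ≈ 0.097 in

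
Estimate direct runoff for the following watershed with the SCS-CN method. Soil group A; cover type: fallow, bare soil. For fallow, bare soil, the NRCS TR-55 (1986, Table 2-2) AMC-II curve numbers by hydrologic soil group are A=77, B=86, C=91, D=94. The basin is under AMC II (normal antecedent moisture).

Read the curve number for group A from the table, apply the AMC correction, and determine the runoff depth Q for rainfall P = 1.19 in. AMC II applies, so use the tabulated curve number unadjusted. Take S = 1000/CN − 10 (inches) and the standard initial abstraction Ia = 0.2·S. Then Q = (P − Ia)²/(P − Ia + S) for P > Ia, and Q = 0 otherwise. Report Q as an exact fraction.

NRCS table: fallow, bare soil, soil group A → CN(II) = 77
Average conditions: CN = 77 (no AMC adjustment).
S = 1000/77 − 10 = 230/77 in ≈ 2.987 in
Ia = 0.2·(230/77) = 46/77 in ≈ 0.597 in
Excess rainfall: 1.190 − 0.597 = 0.593 in; P > Ia so Q > 0
Q: (4563/7700)² ÷ (27563/7700) = 20820969/212235100 in (≈ 0.098 in)

Q = 20820969/212235100 in ≈ 0.098 in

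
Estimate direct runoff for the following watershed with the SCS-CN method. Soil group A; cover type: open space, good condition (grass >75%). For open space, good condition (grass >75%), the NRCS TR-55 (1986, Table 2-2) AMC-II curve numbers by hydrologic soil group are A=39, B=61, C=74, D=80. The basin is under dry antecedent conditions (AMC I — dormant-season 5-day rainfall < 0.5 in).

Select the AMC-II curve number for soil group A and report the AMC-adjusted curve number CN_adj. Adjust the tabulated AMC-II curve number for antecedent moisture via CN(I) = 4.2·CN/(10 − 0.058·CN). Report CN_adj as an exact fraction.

NRCS table: open space, good condition (grass >75%), soil group A → CN(II) = 39
CN(I) from CN(II)=39: (4.2·39)/(10 − 0.058·39) = 81900/3869 ≈ 21.168

CN_adj = 81900/3869 ≈ 21.168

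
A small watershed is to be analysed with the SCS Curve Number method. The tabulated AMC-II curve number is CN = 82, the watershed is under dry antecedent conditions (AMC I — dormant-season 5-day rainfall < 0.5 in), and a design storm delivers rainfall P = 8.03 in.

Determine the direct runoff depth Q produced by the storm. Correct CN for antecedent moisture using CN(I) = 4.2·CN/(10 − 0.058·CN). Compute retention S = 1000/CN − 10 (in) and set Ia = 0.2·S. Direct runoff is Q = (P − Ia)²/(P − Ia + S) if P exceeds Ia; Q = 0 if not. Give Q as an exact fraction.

Q = 40184612521/10058230700 in ≈ 3.995 in

CN(I) from CN(II)=82: (4.2·82)/(10 − 0.058·82) = 28700/437 ≈ 65.675
S = 1000/(28700/437) − 10 = 1500/287 in ≈ 5.226 in
Ia = 0.2·(1500/287) = 300/287 in ≈ 1.045 in
Since P=8.030 > Ia=1.045: effective rainfall P−Ia = 200461/28700 in
Q = (200461/28700)²/((200461/28700) + 1500/287) = (40184612521/823690000)/(350461/28700) = 40184612521/10058230700 in ≈ 3.995 in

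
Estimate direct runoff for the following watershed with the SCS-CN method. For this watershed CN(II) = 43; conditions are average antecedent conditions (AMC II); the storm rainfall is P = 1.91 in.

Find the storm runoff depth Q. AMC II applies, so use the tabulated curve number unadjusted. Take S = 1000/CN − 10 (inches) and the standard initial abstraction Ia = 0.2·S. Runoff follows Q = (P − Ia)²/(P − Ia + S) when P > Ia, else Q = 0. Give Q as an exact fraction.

CN(II) = 43; AMC II needs no correction.
S = 1000/43 − 10 = 570/43 in ≈ 13.256 in
Ia = 0.2·(570/43) = 114/43 in ≈ 2.651 in
P = 1.910 ≤ Ia = 2.651 in: entire storm abstracted, Q = 0.

Q = 0 in ≈ 0.000 in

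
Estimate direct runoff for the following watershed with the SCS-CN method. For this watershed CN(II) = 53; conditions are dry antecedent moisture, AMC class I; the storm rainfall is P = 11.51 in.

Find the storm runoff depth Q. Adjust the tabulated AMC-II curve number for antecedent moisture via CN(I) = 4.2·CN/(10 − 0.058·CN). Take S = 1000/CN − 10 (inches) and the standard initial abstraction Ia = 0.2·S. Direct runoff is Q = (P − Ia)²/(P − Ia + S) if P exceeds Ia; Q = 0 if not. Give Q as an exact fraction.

Q = 657823189969/351826311900 in ≈ 1.870 in

CN(I) from CN(II)=53: (4.2·53)/(10 − 0.058·53) = 111300/3463 ≈ 32.140
Max retention: S = 1000/(111300/3463) − 10 = 23500/1113 in (≈ 21.114 in)
Ia = 0.2·(23500/1113) = 4700/1113 in ≈ 4.223 in
Since P=11.510 > Ia=4.223: effective rainfall P−Ia = 811063/111300 in
Q: (811063/111300)² ÷ (3161063/111300) = 657823189969/351826311900 in (≈ 1.870 in)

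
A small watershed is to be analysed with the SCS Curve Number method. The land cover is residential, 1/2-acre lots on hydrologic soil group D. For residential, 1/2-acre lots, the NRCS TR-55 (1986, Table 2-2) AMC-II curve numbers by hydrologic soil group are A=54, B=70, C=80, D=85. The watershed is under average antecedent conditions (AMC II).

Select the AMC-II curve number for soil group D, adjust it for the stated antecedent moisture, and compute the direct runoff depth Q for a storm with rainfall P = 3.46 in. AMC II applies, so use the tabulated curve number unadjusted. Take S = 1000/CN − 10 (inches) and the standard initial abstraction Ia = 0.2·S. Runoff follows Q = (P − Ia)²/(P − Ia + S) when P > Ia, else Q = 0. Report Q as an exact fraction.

Q = 6974881/3519850 in ≈ 1.982 in

NRCS table: residential, 1/2-acre lots, soil group D → CN(II) = 85
CN(II) = 85; AMC II needs no correction.
Max retention: S = 1000/85 − 10 = 30/17 in (≈ 1.765 in)
Ia = 0.2S: 0.2·1.765 = 0.353 in (exactly 6/17)
Since P=3.460 > Ia=0.353: effective rainfall P−Ia = 2641/850 in
Runoff Q = (P−Ia)²/(P−Ia+S) = (3.107)²/(3.107+1.765) = 6974881/3519850 ≈ 1.982 in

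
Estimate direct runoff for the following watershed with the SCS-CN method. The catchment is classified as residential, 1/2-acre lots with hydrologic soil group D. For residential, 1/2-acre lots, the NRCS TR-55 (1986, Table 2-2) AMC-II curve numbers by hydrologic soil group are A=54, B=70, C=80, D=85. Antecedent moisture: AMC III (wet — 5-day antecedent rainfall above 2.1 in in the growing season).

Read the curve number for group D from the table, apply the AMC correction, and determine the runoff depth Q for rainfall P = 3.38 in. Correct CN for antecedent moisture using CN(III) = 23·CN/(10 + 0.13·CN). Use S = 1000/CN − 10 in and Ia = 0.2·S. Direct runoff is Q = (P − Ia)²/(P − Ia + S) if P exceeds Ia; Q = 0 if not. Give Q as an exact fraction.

NRCS table: residential, 1/2-acre lots, soil group D → CN(II) = 85
CN(III) from CN(II)=85: (23·85)/(10 + 0.13·85) = 39100/421 ≈ 92.874
Retention S: 1000/CN − 10 with CN=92.874 → S = 300/391 ≈ 0.767 in
Initial abstraction Ia = S/5 = (300/391)/5 = 60/391 ≈ 0.153 in
Since P=3.380 > Ia=0.153: effective rainfall P−Ia = 63079/19550 in
Q: (63079/19550)² ÷ (78079/19550) = 3978960241/1526444450 in (≈ 2.607 in)

Q = 3978960241/1526444450 in ≈ 2.607 in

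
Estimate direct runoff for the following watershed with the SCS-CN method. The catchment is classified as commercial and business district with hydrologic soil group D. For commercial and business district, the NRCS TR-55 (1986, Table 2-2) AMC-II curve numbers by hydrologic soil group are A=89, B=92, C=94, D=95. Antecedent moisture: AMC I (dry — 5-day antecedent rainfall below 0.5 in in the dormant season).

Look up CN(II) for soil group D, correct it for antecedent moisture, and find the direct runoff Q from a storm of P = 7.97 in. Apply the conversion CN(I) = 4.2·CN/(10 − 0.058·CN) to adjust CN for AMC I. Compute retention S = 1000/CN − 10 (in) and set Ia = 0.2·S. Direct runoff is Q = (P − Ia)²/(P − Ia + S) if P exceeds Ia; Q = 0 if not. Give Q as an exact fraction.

NRCS table: commercial and business district, soil group D → CN(II) = 95
Dry (AMC I): CN(I) = 4.2·95/(10 − 0.058·95) = 399/(449/100) = 39900/449 ≈ 88.864
Max retention: S = 1000/(39900/449) − 10 = 500/399 in (≈ 1.253 in)
Initial abstraction Ia = S/5 = (500/399)/5 = 100/399 ≈ 0.251 in
Since P=7.970 > Ia=0.251: effective rainfall P−Ia = 308003/39900 in
Q: (308003/39900)² ÷ (358003/39900) = 94865848009/14284319700 in (≈ 6.641 in)

Q = 94865848009/14284319700 in ≈ 6.641 in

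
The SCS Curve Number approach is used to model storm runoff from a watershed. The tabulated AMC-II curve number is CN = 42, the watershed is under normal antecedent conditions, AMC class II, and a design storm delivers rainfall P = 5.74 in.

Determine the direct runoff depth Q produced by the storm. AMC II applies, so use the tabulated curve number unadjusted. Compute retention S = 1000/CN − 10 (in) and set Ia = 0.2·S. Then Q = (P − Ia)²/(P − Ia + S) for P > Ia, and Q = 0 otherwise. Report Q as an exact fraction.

Q = 9778129/18508350 in ≈ 0.528 in

CN(II) = 42; AMC II needs no correction.
Retention S: 1000/CN − 10 with CN=42.000 → S = 290/21 ≈ 13.810 in
Initial abstraction Ia = S/5 = (290/21)/5 = 58/21 ≈ 2.762 in
Since P=5.740 > Ia=2.762: effective rainfall P−Ia = 3127/1050 in
Runoff Q = (P−Ia)²/(P−Ia+S) = (2.978)²/(2.978+13.810) = 9778129/18508350 ≈ 0.528 in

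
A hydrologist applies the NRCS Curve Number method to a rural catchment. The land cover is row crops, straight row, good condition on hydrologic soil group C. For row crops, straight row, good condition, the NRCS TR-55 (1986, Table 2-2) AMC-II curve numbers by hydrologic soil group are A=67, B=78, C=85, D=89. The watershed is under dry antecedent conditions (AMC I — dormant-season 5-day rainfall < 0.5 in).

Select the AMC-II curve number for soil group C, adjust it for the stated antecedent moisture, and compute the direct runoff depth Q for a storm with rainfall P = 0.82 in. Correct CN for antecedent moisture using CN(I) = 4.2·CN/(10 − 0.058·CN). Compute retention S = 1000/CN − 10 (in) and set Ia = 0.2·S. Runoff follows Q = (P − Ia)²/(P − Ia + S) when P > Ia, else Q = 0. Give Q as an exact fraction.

NRCS table: row crops, straight row, good condition, soil group C → CN(II) = 85
CN(I) from CN(II)=85: (4.2·85)/(10 − 0.058·85) = 11900/169 ≈ 70.414
Max retention: S = 1000/(11900/169) − 10 = 500/119 in (≈ 4.202 in)
Ia = 0.2·(500/119) = 100/119 in ≈ 0.840 in
P = 0.820 ≤ Ia = 0.840 in: entire storm abstracted, Q = 0.

Q = 0 in ≈ 0.000 in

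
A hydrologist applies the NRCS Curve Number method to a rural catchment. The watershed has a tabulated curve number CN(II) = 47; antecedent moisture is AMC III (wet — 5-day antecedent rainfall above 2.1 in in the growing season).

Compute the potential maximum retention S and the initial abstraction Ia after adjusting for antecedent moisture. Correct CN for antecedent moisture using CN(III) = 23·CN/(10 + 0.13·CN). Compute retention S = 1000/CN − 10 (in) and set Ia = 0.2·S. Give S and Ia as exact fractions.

Adjust CN=47 to AMC III: 23·47/(10 + 0.13·47) → 1081 ÷ (1611/100) = 108100/1611 ≈ 67.101
S = 1000/(108100/1611) − 10 = 5300/1081 in ≈ 4.903 in
Initial abstraction Ia = S/5 = (5300/1081)/5 = 1060/1081 ≈ 0.981 in

S = 5300/1081 in ≈ 4.903 in; Ia = 1060/1081 in ≈ 0.981 in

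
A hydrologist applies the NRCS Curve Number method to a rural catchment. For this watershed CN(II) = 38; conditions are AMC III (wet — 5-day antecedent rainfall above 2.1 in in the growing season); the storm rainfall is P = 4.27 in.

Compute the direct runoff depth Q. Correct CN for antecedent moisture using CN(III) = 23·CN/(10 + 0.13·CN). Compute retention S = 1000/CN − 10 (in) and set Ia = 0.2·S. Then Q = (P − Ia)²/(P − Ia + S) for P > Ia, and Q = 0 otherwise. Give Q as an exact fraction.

Q = 15524910801/18991976300 in ≈ 0.817 in

Wet (AMC III): CN(III) = 23·38/(10 + 0.13·38) = 874/(747/50) = 43700/747 ≈ 58.501
Retention S: 1000/CN − 10 with CN=58.501 → S = 3100/437 ≈ 7.094 in
Ia = 0.2·(3100/437) = 620/437 in ≈ 1.419 in
Since P=4.270 > Ia=1.419: effective rainfall P−Ia = 124599/43700 in
Q: (124599/43700)² ÷ (434599/43700) = 15524910801/18991976300 in (≈ 0.817 in)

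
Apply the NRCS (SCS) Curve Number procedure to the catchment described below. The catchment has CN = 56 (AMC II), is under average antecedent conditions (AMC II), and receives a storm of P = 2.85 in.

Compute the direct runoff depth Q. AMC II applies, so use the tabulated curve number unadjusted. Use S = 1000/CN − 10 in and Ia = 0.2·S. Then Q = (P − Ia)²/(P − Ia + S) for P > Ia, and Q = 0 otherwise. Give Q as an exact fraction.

Q = 32041/179060 in ≈ 0.179 in

CN(II) = 56; AMC II needs no correction.
Retention S: 1000/CN − 10 with CN=56.000 → S = 55/7 ≈ 7.857 in
Initial abstraction Ia = S/5 = (55/7)/5 = 11/7 ≈ 1.571 in
Excess rainfall: 2.850 − 1.571 = 1.279 in; P > Ia so Q > 0
Q: (179/140)² ÷ (1279/140) = 32041/179060 in (≈ 0.179 in)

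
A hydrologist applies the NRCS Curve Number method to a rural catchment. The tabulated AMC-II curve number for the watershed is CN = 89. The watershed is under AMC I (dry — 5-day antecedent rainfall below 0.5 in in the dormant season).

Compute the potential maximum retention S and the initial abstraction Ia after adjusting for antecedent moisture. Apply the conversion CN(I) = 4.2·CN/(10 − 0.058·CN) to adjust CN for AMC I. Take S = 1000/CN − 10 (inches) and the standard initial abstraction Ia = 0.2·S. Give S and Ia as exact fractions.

CN(I) from CN(II)=89: (4.2·89)/(10 − 0.058·89) = 186900/2419 ≈ 77.263
Retention S: 1000/CN − 10 with CN=77.263 → S = 5500/1869 ≈ 2.943 in
Initial abstraction Ia = S/5 = (5500/1869)/5 = 1100/1869 ≈ 0.589 in

S = 5500/1869 in ≈ 2.943 in; Ia = 1100/1869 in ≈ 0.589 in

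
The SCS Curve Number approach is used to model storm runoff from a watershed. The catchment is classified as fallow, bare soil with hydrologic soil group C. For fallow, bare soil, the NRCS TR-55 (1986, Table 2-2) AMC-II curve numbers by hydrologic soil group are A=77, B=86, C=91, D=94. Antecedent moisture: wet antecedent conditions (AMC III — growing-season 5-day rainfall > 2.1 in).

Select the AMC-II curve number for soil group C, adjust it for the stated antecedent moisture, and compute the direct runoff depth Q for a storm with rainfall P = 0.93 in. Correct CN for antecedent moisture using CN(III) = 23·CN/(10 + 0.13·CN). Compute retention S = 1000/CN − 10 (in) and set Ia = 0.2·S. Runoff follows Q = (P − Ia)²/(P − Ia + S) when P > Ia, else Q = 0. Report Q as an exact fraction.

Q = 10401623067/18603211900 in ≈ 0.559 in

NRCS table: fallow, bare soil, soil group C → CN(II) = 91
CN(III) from CN(II)=91: (23·91)/(10 + 0.13·91) = 209300/2183 ≈ 95.877
Max retention: S = 1000/(209300/2183) − 10 = 900/2093 in (≈ 0.430 in)
Ia = 0.2S: 0.2·0.430 = 0.086 in (exactly 180/2093)
Since P=0.930 > Ia=0.086: effective rainfall P−Ia = 176649/209300 in
Q = (176649/209300)²/((176649/209300) + 900/2093) = (31204869201/43806490000)/(266649/209300) = 10401623067/18603211900 in ≈ 0.559 in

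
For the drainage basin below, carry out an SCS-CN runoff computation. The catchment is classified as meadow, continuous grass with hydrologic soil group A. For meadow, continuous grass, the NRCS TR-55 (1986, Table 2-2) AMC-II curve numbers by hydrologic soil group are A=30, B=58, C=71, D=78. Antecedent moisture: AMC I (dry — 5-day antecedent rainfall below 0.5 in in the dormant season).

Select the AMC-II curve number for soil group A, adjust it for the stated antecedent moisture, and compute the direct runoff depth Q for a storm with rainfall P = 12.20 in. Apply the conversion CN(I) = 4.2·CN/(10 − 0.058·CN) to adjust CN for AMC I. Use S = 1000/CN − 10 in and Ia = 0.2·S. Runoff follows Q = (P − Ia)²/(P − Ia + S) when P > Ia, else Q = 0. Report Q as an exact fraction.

NRCS table: meadow, continuous grass, soil group A → CN(II) = 30
CN(I) from CN(II)=30: (4.2·30)/(10 − 0.058·30) = 900/59 ≈ 15.254
S = 1000/(900/59) − 10 = 500/9 in ≈ 55.556 in
Ia = 0.2S: 0.2·55.556 = 11.111 in (exactly 100/9)
P − Ia = 12.200 − 11.111 = 49/45 ≈ 1.089 in (> 0, runoff occurs)
Runoff Q = (P−Ia)²/(P−Ia+S) = (1.089)²/(1.089+55.556) = 2401/114705 ≈ 0.021 in

Q = 2401/114705 in ≈ 0.021 in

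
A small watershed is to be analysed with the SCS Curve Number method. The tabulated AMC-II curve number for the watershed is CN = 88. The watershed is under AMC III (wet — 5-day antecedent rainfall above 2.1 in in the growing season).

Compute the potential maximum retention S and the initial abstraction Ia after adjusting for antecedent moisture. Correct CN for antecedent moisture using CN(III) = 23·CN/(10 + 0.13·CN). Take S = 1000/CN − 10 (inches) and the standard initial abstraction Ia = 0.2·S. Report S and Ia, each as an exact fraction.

S = 150/253 in ≈ 0.593 in; Ia = 30/253 in ≈ 0.119 in

CN(III) from CN(II)=88: (23·88)/(10 + 0.13·88) = 6325/67 ≈ 94.403
Max retention: S = 1000/(6325/67) − 10 = 150/253 in (≈ 0.593 in)
Ia = 0.2S: 0.2·0.593 = 0.119 in (exactly 30/253)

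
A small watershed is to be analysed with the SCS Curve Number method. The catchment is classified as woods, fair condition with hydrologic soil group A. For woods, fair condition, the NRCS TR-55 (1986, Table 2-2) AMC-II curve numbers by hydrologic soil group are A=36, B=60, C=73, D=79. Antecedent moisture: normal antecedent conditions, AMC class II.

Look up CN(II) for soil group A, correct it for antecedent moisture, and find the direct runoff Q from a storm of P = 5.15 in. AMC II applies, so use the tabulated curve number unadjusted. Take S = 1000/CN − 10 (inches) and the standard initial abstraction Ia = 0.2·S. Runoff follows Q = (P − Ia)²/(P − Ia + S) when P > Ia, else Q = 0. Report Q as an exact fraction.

NRCS table: woods, fair condition, soil group A → CN(II) = 36
Average conditions: CN = 36 (no AMC adjustment).
Retention S: 1000/CN − 10 with CN=36.000 → S = 160/9 ≈ 17.778 in
Ia = 0.2S: 0.2·17.778 = 3.556 in (exactly 32/9)
Since P=5.150 > Ia=3.556: effective rainfall P−Ia = 287/180 in
Q = (287/180)²/((287/180) + 160/9) = (82369/32400)/(3487/180) = 82369/627660 in ≈ 0.131 in

Q = 82369/627660 in ≈ 0.131 in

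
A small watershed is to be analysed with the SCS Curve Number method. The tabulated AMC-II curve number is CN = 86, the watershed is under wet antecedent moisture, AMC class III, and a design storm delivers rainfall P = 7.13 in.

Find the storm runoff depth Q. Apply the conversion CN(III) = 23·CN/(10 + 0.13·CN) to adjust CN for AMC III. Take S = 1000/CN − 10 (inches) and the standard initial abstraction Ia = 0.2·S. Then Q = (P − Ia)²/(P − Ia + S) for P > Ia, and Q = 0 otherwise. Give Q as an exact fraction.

CN(III) from CN(II)=86: (23·86)/(10 + 0.13·86) = 98900/1059 ≈ 93.390
S = 1000/(98900/1059) − 10 = 700/989 in ≈ 0.708 in
Ia = 0.2·(700/989) = 140/989 in ≈ 0.142 in
Excess rainfall: 7.130 − 0.142 = 6.988 in; P > Ia so Q > 0
Q: (691157/98900)² ÷ (761157/98900) = 477697998649/75278427300 in (≈ 6.346 in)

Q = 477697998649/75278427300 in ≈ 6.346 in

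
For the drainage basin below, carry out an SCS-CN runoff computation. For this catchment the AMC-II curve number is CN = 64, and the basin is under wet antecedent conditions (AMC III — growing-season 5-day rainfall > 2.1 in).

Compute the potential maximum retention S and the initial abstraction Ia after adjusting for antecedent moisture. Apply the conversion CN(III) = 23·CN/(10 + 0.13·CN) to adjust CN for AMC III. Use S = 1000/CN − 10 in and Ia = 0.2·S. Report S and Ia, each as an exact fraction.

CN(III) from CN(II)=64: (23·64)/(10 + 0.13·64) = 18400/229 ≈ 80.349
Max retention: S = 1000/(18400/229) − 10 = 225/92 in (≈ 2.446 in)
Ia = 0.2·(225/92) = 45/92 in ≈ 0.489 in

S = 225/92 in ≈ 2.446 in; Ia = 45/92 in ≈ 0.489 in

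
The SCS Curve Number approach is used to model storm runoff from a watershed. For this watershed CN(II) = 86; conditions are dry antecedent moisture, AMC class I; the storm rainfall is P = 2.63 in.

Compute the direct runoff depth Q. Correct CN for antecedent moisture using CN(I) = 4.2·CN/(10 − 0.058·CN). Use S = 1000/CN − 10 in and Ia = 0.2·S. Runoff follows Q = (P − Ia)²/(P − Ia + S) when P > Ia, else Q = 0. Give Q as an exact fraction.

Adjust CN=86 to AMC I: 4.2·86/(10 − 0.058·86) → (1806/5) ÷ (1253/250) = 12900/179 ≈ 72.067
S = 1000/(12900/179) − 10 = 500/129 in ≈ 3.876 in
Ia = 0.2·(500/129) = 100/129 in ≈ 0.775 in
Excess rainfall: 2.630 − 0.775 = 1.855 in; P > Ia so Q > 0
Runoff Q = (P−Ia)²/(P−Ia+S) = (1.855)²/(1.855+3.876) = 572501329/953658300 ≈ 0.600 in

Q = 572501329/953658300 in ≈ 0.600 in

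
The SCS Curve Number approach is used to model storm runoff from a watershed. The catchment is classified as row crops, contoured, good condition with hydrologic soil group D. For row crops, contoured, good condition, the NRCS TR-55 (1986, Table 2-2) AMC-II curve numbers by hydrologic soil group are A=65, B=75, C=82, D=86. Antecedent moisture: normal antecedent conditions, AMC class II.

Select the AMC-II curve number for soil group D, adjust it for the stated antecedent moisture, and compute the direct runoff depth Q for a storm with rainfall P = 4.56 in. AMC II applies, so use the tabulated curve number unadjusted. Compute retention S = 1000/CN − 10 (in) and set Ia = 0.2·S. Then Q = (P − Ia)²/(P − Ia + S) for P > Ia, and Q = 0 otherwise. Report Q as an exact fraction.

Q = 10360352/3387325 in ≈ 3.059 in

NRCS table: row crops, contoured, good condition, soil group D → CN(II) = 86
AMC II — tabulated CN = 86 applies directly.
S = 1000/86 − 10 = 70/43 in ≈ 1.628 in
Initial abstraction Ia = S/5 = (70/43)/5 = 14/43 ≈ 0.326 in
P − Ia = 4.560 − 0.326 = 4552/1075 ≈ 4.234 in (> 0, runoff occurs)
Q = (4552/1075)²/((4552/1075) + 70/43) = (20720704/1155625)/(6302/1075) = 10360352/3387325 in ≈ 3.059 in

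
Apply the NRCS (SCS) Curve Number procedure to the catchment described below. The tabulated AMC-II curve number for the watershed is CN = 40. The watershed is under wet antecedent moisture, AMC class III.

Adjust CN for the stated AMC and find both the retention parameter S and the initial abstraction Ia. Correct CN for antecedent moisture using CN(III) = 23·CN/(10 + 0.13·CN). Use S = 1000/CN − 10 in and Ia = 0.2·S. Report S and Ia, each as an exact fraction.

S = 150/23 in ≈ 6.522 in; Ia = 30/23 in ≈ 1.304 in

Adjust CN=40 to AMC III: 23·40/(10 + 0.13·40) → 920 ÷ (76/5) = 1150/19 ≈ 60.526
Max retention: S = 1000/(1150/19) − 10 = 150/23 in (≈ 6.522 in)
Initial abstraction Ia = S/5 = (150/23)/5 = 30/23 ≈ 1.304 in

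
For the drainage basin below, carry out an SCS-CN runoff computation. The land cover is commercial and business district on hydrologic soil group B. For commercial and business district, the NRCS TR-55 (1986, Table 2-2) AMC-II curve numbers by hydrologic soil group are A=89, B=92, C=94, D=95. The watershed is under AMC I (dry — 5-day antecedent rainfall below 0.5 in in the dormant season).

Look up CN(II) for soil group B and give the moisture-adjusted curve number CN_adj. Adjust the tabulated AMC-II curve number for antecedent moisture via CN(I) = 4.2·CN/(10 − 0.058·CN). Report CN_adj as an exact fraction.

CN_adj = 48300/583 ≈ 82.847

NRCS table: commercial and business district, soil group B → CN(II) = 92
Adjust CN=92 to AMC I: 4.2·92/(10 − 0.058·92) → (1932/5) ÷ (583/125) = 48300/583 ≈ 82.847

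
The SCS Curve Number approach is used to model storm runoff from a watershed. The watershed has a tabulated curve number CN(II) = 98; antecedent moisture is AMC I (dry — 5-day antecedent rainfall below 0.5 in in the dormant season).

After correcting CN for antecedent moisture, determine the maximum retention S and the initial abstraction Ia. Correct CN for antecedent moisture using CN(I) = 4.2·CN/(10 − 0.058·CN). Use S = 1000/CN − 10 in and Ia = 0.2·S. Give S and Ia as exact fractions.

S = 500/1029 in ≈ 0.486 in; Ia = 100/1029 in ≈ 0.097 in

Dry (AMC I): CN(I) = 4.2·98/(10 − 0.058·98) = (2058/5)/(1079/250) = 102900/1079 ≈ 95.366
S = 1000/(102900/1079) − 10 = 500/1029 in ≈ 0.486 in
Ia = 0.2·(500/1029) = 100/1029 in ≈ 0.097 in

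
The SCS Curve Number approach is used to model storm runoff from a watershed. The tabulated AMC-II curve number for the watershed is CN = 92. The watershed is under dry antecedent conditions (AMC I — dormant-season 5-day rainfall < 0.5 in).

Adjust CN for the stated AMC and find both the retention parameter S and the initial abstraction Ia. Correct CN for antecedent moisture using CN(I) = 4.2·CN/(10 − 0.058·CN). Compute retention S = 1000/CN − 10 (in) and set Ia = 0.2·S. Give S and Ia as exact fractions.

S = 1000/483 in ≈ 2.070 in; Ia = 200/483 in ≈ 0.414 in

Dry (AMC I): CN(I) = 4.2·92/(10 − 0.058·92) = (1932/5)/(583/125) = 48300/583 ≈ 82.847
Max retention: S = 1000/(48300/583) − 10 = 1000/483 in (≈ 2.070 in)
Ia = 0.2S: 0.2·2.070 = 0.414 in (exactly 200/483)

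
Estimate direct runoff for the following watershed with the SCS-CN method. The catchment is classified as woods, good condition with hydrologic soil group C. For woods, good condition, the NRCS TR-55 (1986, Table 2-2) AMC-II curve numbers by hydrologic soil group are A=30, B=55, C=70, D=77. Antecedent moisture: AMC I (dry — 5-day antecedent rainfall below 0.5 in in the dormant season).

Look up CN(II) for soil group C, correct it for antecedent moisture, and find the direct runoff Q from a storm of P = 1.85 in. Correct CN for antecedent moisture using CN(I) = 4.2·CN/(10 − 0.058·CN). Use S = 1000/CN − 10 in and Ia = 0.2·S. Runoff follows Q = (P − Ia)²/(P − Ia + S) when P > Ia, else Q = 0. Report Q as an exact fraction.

NRCS table: woods, good condition, soil group C → CN(II) = 70
Adjust CN=70 to AMC I: 4.2·70/(10 − 0.058·70) → 294 ÷ (297/50) = 4900/99 ≈ 49.495
Max retention: S = 1000/(4900/99) − 10 = 500/49 in (≈ 10.204 in)
Initial abstraction Ia = S/5 = (500/49)/5 = 100/49 ≈ 2.041 in
P = 1.850 ≤ Ia = 2.041 in: entire storm abstracted, Q = 0.

Q = 0 in ≈ 0.000 in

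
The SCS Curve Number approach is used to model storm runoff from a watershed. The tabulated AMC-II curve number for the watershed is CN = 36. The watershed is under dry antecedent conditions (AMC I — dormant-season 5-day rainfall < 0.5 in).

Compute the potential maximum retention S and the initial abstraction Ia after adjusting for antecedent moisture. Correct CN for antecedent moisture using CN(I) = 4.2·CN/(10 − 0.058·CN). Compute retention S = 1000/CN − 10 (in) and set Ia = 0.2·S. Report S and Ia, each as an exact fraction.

CN(I) from CN(II)=36: (4.2·36)/(10 − 0.058·36) = 18900/989 ≈ 19.110
S = 1000/(18900/989) − 10 = 8000/189 in ≈ 42.328 in
Ia = 0.2S: 0.2·42.328 = 8.466 in (exactly 1600/189)

S = 8000/189 in ≈ 42.328 in; Ia = 1600/189 in ≈ 8.466 in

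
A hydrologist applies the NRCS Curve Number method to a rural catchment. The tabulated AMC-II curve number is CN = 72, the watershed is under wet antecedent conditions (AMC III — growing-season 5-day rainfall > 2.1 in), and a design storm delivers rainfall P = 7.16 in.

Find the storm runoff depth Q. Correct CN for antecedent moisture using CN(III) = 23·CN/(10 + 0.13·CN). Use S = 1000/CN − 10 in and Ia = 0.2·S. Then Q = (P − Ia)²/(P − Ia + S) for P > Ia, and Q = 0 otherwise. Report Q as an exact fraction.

Q = 1246301809/227974275 in ≈ 5.467 in

CN(III) from CN(II)=72: (23·72)/(10 + 0.13·72) = 10350/121 ≈ 85.537
Max retention: S = 1000/(10350/121) − 10 = 350/207 in (≈ 1.691 in)
Ia = 0.2S: 0.2·1.691 = 0.338 in (exactly 70/207)
P − Ia = 7.160 − 0.338 = 35303/5175 ≈ 6.822 in (> 0, runoff occurs)
Runoff Q = (P−Ia)²/(P−Ia+S) = (6.822)²/(6.822+1.691) = 1246301809/227974275 ≈ 5.467 in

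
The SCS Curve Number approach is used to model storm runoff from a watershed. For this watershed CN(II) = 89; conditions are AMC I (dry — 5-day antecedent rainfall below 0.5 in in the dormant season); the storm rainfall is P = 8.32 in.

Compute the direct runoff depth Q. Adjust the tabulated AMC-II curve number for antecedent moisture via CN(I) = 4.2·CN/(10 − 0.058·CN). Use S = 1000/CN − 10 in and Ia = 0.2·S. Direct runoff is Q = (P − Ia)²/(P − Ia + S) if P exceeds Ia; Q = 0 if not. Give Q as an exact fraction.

Q = 8156437969/1456511700 in ≈ 5.600 in

CN(I) from CN(II)=89: (4.2·89)/(10 − 0.058·89) = 186900/2419 ≈ 77.263
S = 1000/(186900/2419) − 10 = 5500/1869 in ≈ 2.943 in
Ia = 0.2·(5500/1869) = 1100/1869 in ≈ 0.589 in
Since P=8.320 > Ia=0.589: effective rainfall P−Ia = 361252/46725 in
Q: (361252/46725)² ÷ (498752/46725) = 8156437969/1456511700 in (≈ 5.600 in)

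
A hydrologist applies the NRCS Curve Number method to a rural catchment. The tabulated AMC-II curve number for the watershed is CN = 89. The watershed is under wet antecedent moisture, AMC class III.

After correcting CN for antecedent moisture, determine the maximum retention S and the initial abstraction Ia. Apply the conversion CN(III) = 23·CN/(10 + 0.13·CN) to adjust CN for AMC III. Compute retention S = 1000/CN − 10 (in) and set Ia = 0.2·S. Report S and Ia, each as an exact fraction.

Wet (AMC III): CN(III) = 23·89/(10 + 0.13·89) = 2047/(2157/100) = 204700/2157 ≈ 94.900
Retention S: 1000/CN − 10 with CN=94.900 → S = 1100/2047 ≈ 0.537 in
Initial abstraction Ia = S/5 = (1100/2047)/5 = 220/2047 ≈ 0.107 in

S = 1100/2047 in ≈ 0.537 in; Ia = 220/2047 in ≈ 0.107 in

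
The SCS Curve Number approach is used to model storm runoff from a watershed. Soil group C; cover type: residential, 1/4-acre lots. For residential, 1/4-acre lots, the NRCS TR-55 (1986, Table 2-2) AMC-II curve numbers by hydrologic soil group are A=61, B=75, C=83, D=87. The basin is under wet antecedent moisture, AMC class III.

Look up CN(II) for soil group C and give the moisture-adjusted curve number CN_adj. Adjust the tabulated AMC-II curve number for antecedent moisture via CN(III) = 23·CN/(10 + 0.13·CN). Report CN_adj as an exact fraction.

NRCS table: residential, 1/4-acre lots, soil group C → CN(II) = 83
CN(III) from CN(II)=83: (23·83)/(10 + 0.13·83) = 190900/2079 ≈ 91.823

CN_adj = 190900/2079 ≈ 91.823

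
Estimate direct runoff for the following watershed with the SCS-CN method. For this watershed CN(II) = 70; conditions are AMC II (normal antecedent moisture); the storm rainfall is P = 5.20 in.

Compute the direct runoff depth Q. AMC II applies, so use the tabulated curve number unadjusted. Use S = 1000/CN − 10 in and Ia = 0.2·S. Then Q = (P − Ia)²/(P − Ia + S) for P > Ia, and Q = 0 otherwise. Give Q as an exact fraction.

Average conditions: CN = 70 (no AMC adjustment).
Max retention: S = 1000/70 − 10 = 30/7 in (≈ 4.286 in)
Ia = 0.2·(30/7) = 6/7 in ≈ 0.857 in
P − Ia = 5.200 − 0.857 = 152/35 ≈ 4.343 in (> 0, runoff occurs)
Runoff Q = (P−Ia)²/(P−Ia+S) = (4.343)²/(4.343+4.286) = 11552/5285 ≈ 2.186 in

Q = 11552/5285 in ≈ 2.186 in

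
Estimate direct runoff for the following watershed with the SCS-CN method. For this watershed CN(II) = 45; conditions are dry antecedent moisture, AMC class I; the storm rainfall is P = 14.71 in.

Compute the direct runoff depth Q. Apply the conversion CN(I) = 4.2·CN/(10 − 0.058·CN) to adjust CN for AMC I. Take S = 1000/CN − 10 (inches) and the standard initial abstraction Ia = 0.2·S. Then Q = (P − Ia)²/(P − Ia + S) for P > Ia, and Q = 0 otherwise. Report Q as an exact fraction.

Q = 28230384361/13570559100 in ≈ 2.080 in

CN(I) from CN(II)=45: (4.2·45)/(10 − 0.058·45) = 18900/739 ≈ 25.575
Retention S: 1000/CN − 10 with CN=25.575 → S = 5500/189 ≈ 29.101 in
Ia = 0.2S: 0.2·29.101 = 5.820 in (exactly 1100/189)
Excess rainfall: 14.710 − 5.820 = 8.890 in; P > Ia so Q > 0
Q: (168019/18900)² ÷ (718019/18900) = 28230384361/13570559100 in (≈ 2.080 in)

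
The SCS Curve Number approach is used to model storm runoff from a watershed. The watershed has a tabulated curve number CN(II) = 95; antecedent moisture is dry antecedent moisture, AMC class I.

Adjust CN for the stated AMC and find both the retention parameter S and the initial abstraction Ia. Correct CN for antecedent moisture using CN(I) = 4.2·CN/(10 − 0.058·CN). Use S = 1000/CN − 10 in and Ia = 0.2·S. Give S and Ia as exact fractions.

S = 500/399 in ≈ 1.253 in; Ia = 100/399 in ≈ 0.251 in

Adjust CN=95 to AMC I: 4.2·95/(10 − 0.058·95) → 399 ÷ (449/100) = 39900/449 ≈ 88.864
Retention S: 1000/CN − 10 with CN=88.864 → S = 500/399 ≈ 1.253 in
Ia = 0.2S: 0.2·1.253 = 0.251 in (exactly 100/399)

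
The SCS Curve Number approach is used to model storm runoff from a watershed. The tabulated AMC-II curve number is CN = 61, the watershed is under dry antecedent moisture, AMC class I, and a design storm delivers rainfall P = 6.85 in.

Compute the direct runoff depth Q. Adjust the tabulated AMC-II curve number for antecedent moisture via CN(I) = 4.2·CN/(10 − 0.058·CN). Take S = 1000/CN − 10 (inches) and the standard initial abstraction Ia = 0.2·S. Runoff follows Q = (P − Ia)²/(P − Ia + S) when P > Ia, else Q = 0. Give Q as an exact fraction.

Q = 1056185001/1387741460 in ≈ 0.761 in

Adjust CN=61 to AMC I: 4.2·61/(10 − 0.058·61) → (1281/5) ÷ (3231/500) = 42700/1077 ≈ 39.647
Max retention: S = 1000/(42700/1077) − 10 = 6500/427 in (≈ 15.222 in)
Ia = 0.2·(6500/427) = 1300/427 in ≈ 3.044 in
Excess rainfall: 6.850 − 3.044 = 3.806 in; P > Ia so Q > 0
Q: (32499/8540)² ÷ (162499/8540) = 1056185001/1387741460 in (≈ 0.761 in)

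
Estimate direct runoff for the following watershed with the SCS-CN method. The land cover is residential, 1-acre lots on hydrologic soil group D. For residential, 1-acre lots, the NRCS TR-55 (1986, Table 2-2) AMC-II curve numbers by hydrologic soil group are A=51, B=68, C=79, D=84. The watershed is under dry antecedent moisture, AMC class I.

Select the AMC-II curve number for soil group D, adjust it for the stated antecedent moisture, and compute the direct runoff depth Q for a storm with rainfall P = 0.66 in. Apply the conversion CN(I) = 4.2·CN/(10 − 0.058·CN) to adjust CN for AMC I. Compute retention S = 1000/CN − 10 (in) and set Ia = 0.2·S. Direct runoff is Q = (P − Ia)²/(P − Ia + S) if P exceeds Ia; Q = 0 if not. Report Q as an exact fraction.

NRCS table: residential, 1-acre lots, soil group D → CN(II) = 84
CN(I) from CN(II)=84: (4.2·84)/(10 − 0.058·84) = 44100/641 ≈ 68.799
Retention S: 1000/CN − 10 with CN=68.799 → S = 2000/441 ≈ 4.535 in
Ia = 0.2S: 0.2·4.535 = 0.907 in (exactly 400/441)
P = 0.660 ≤ Ia = 0.907 in: entire storm abstracted, Q = 0.

Q = 0 in ≈ 0.000 in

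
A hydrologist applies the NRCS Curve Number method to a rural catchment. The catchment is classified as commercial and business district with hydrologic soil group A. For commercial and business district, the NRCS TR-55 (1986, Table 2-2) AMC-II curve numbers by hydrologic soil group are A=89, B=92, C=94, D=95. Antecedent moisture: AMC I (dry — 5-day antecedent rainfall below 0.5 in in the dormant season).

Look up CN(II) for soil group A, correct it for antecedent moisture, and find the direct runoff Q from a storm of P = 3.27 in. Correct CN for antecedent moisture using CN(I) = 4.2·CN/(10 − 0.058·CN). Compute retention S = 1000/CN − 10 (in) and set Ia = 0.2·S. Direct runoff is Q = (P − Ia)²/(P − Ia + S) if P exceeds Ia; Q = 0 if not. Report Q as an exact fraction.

NRCS table: commercial and business district, soil group A → CN(II) = 89
Adjust CN=89 to AMC I: 4.2·89/(10 − 0.058·89) → (1869/5) ÷ (2419/500) = 186900/2419 ≈ 77.263
Retention S: 1000/CN − 10 with CN=77.263 → S = 5500/1869 ≈ 2.943 in
Ia = 0.2S: 0.2·2.943 = 0.589 in (exactly 1100/1869)
P − Ia = 3.270 − 0.589 = 501163/186900 ≈ 2.681 in (> 0, runoff occurs)
Runoff Q = (P−Ia)²/(P−Ia+S) = (2.681)²/(2.681+2.943) = 251164352569/196462364700 ≈ 1.278 in

Q = 251164352569/196462364700 in ≈ 1.278 in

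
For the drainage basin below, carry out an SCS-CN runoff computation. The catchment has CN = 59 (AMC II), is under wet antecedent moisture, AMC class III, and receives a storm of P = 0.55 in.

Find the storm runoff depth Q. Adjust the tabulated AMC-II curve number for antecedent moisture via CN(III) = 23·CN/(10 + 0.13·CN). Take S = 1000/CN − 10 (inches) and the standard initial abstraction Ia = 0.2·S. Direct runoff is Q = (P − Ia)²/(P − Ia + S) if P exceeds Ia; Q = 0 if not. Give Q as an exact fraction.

Q = 0 in ≈ 0.000 in

CN(III) from CN(II)=59: (23·59)/(10 + 0.13·59) = 135700/1767 ≈ 76.797
S = 1000/(135700/1767) − 10 = 4100/1357 in ≈ 3.021 in
Ia = 0.2S: 0.2·3.021 = 0.604 in (exactly 820/1357)
P = 0.550 ≤ Ia = 0.604 in: entire storm abstracted, Q = 0.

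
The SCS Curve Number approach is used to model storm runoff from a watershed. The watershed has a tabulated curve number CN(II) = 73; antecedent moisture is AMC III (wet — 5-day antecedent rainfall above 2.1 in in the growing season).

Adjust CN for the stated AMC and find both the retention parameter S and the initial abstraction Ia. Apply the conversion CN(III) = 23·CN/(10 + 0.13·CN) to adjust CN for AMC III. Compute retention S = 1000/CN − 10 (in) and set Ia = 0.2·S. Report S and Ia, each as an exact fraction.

S = 2700/1679 in ≈ 1.608 in; Ia = 540/1679 in ≈ 0.322 in

Adjust CN=73 to AMC III: 23·73/(10 + 0.13·73) → 1679 ÷ (1949/100) = 167900/1949 ≈ 86.147
Retention S: 1000/CN − 10 with CN=86.147 → S = 2700/1679 ≈ 1.608 in
Initial abstraction Ia = S/5 = (2700/1679)/5 = 540/1679 ≈ 0.322 in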